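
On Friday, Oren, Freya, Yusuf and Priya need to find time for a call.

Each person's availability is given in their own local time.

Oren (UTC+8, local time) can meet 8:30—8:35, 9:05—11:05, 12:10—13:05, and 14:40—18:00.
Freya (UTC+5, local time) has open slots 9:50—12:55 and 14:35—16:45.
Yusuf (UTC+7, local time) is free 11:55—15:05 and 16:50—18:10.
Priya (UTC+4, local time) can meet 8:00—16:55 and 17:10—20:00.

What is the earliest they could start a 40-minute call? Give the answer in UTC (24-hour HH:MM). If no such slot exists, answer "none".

Oren → UTC: 00:30–00:35, 01:05–03:05, 04:10–05:05, 06:40–10:00.
Freya → UTC: 04:50–07:55, 09:35–11:45.
Yusuf → UTC: 04:55–08:05, 09:50–11:10.
Priya → UTC: 04:00–12:55, 13:10–16:00.
Oren ∩ Freya: 04:50–05:05, 06:40–07:55, 09:35–10:00.
Oren ∩ Freya ∩ Yusuf: 04:55–05:05, 06:40–07:55, 09:50–10:00.
Oren ∩ Freya ∩ Yusuf ∩ Priya: 04:55–05:05, 06:40–07:55, 09:50–10:00.
Windows ≥ 40 min: 06:40–07:55.
Earliest such window starts at 06:40.

06:40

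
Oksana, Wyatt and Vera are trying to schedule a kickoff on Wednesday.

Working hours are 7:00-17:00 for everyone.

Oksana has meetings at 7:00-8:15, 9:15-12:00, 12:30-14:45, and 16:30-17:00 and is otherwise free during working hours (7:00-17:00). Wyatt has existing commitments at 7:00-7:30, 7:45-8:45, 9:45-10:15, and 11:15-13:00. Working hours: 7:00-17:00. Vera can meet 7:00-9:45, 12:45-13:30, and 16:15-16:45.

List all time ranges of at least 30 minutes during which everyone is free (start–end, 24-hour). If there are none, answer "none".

Oksana free within 07:00–17:00: 08:15–09:15, 12:00–12:30, 14:45–16:30.
Wyatt free within 07:00–17:00: 07:30–07:45, 08:45–09:45, 10:15–11:15, 13:00–17:00.
Oksana ∩ Wyatt: 08:45–09:15, 14:45–16:30.
Oksana ∩ Wyatt ∩ Vera: 08:45–09:15, 16:15–16:30.
Windows ≥ 30 min: 08:45–09:15.

08:45–09:15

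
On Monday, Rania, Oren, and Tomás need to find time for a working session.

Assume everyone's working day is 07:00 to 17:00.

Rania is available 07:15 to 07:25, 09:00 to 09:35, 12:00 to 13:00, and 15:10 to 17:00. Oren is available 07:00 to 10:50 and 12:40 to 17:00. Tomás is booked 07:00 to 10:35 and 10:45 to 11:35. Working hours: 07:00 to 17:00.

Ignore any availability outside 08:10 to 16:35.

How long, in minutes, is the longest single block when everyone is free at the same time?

85 minutes

Tomás free within 07:00–17:00: 10:35–10:45, 11:35–17:00.
Rania ∩ Oren: 07:15–07:25, 09:00–09:35, 12:40–13:00, 15:10–17:00.
Rania ∩ Oren ∩ Tomás: 12:40–13:00, 15:10–17:00.
Restricted to 08:10–16:35: 12:40–13:00, 15:10–16:35.
Common window lengths: 20, 85 min; longest is 85.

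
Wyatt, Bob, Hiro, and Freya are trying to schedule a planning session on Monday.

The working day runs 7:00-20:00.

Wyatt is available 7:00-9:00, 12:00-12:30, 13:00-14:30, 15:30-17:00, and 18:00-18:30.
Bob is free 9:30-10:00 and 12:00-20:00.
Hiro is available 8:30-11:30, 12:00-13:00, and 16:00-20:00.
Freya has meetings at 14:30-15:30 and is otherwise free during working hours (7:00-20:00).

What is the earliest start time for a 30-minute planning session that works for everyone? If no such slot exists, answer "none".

12:00

Freya free within 07:00–20:00: 07:00–14:30, 15:30–20:00.
Wyatt ∩ Bob: 12:00–12:30, 13:00–14:30, 15:30–17:00, 18:00–18:30.
Wyatt ∩ Bob ∩ Hiro: 12:00–12:30, 16:00–17:00, 18:00–18:30.
Wyatt ∩ Bob ∩ Hiro ∩ Freya: 12:00–12:30, 16:00–17:00, 18:00–18:30.
Windows ≥ 30 min: 12:00–12:30, 16:00–17:00, 18:00–18:30.
Earliest such window starts at 12:00.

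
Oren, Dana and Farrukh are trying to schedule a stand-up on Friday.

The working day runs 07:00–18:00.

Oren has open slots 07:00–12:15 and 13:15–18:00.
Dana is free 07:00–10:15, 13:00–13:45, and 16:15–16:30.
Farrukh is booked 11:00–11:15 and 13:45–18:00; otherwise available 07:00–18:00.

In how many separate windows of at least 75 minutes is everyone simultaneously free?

1

Farrukh free within 07:00–18:00: 07:00–11:00, 11:15–13:45.
Oren ∩ Dana: 07:00–10:15, 13:15–13:45, 16:15–16:30.
Oren ∩ Dana ∩ Farrukh: 07:00–10:15, 13:15–13:45.
Windows ≥ 75 min: 07:00–10:15.
That's 1 window.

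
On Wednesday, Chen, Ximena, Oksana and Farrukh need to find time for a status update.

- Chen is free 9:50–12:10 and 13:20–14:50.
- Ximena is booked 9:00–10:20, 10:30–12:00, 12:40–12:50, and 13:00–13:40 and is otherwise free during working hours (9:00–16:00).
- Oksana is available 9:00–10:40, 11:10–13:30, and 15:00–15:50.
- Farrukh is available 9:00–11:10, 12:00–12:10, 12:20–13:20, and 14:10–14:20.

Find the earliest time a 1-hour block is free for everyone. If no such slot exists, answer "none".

none

Ximena free within 09:00–16:00: 10:20–10:30, 12:00–12:40, 12:50–13:00, 13:40–16:00.
Chen ∩ Ximena: 10:20–10:30, 12:00–12:10, 13:40–14:50.
Chen ∩ Ximena ∩ Oksana: 10:20–10:30, 12:00–12:10.
Chen ∩ Ximena ∩ Oksana ∩ Farrukh: 10:20–10:30, 12:00–12:10.
Windows ≥ 60 min: (none).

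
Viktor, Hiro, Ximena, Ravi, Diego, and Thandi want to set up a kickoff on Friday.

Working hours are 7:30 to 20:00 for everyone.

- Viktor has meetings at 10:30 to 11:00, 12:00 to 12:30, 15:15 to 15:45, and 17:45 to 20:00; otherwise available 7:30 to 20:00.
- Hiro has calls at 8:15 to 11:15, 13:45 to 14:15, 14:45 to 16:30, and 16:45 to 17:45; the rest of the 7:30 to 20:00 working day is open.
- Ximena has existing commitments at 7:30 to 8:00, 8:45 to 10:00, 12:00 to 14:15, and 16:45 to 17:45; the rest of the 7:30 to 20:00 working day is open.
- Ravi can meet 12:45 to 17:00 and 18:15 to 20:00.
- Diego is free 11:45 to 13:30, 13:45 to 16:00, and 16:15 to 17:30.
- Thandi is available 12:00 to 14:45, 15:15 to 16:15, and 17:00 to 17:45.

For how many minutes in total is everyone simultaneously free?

Viktor free within 07:30–20:00: 07:30–10:30, 11:00–12:00, 12:30–15:15, 15:45–17:45.
Hiro free within 07:30–20:00: 07:30–08:15, 11:15–13:45, 14:15–14:45, 16:30–16:45, 17:45–20:00.
Ximena free within 07:30–20:00: 08:00–08:45, 10:00–12:00, 14:15–16:45, 17:45–20:00.
Viktor ∩ Hiro: 07:30–08:15, 11:15–12:00, 12:30–13:45, 14:15–14:45, 16:30–16:45.
Viktor ∩ Hiro ∩ Ximena: 08:00–08:15, 11:15–12:00, 14:15–14:45, 16:30–16:45.
Viktor ∩ Hiro ∩ Ximena ∩ Ravi: 14:15–14:45, 16:30–16:45.
Viktor ∩ Hiro ∩ Ximena ∩ Ravi ∩ Diego: 14:15–14:45, 16:30–16:45.
Viktor ∩ Hiro ∩ Ximena ∩ Ravi ∩ Diego ∩ Thandi: 14:15–14:45.
Total common minutes: 30.

30 minutes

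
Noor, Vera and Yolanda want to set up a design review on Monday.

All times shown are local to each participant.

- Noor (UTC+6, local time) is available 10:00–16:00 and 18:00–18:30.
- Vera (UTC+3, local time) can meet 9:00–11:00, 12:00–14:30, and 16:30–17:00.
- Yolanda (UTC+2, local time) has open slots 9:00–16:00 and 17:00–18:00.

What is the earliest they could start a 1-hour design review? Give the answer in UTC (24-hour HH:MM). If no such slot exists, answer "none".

07:00

Noor → UTC: 04:00–10:00, 12:00–12:30.
Vera → UTC: 06:00–08:00, 09:00–11:30, 13:30–14:00.
Yolanda → UTC: 07:00–14:00, 15:00–16:00.
Noor ∩ Vera: 06:00–08:00, 09:00–10:00.
Noor ∩ Vera ∩ Yolanda: 07:00–08:00, 09:00–10:00.
Windows ≥ 60 min: 07:00–08:00, 09:00–10:00.
Earliest such window starts at 07:00.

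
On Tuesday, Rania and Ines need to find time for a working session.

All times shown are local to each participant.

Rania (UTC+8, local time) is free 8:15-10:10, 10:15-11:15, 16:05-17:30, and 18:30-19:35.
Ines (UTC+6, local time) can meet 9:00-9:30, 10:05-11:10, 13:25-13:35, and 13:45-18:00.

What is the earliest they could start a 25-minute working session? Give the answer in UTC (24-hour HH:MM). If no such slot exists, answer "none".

Rania → UTC: 00:15–02:10, 02:15–03:15, 08:05–09:30, 10:30–11:35.
Ines → UTC: 03:00–03:30, 04:05–05:10, 07:25–07:35, 07:45–12:00.
Rania ∩ Ines: 03:00–03:15, 08:05–09:30, 10:30–11:35.
Windows ≥ 25 min: 08:05–09:30, 10:30–11:35.
Earliest such window starts at 08:05.

08:05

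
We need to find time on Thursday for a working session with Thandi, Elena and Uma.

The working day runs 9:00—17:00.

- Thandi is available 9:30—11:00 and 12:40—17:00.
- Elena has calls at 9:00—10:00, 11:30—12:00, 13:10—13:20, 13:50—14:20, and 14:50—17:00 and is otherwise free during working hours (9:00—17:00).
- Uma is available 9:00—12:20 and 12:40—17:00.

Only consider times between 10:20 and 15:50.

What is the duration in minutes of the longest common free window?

Elena free within 09:00–17:00: 10:00–11:30, 12:00–13:10, 13:20–13:50, 14:20–14:50.
Thandi ∩ Elena: 10:00–11:00, 12:40–13:10, 13:20–13:50, 14:20–14:50.
Thandi ∩ Elena ∩ Uma: 10:00–11:00, 12:40–13:10, 13:20–13:50, 14:20–14:50.
Restricted to 10:20–15:50: 10:20–11:00, 12:40–13:10, 13:20–13:50, 14:20–14:50.
Common window lengths: 40, 30, 30, 30 min; longest is 40.

40 minutes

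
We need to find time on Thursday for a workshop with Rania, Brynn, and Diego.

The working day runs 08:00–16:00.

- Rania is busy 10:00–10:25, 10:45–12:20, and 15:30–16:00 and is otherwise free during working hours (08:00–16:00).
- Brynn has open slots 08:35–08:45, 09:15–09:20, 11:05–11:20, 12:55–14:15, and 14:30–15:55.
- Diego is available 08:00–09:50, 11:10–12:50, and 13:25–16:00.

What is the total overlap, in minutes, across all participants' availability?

Rania free within 08:00–16:00: 08:00–10:00, 10:25–10:45, 12:20–15:30.
Rania ∩ Brynn: 08:35–08:45, 09:15–09:20, 12:55–14:15, 14:30–15:30.
Rania ∩ Brynn ∩ Diego: 08:35–08:45, 09:15–09:20, 13:25–14:15, 14:30–15:30.
Total common minutes: 10 + 5 + 50 + 60 = 125.

125 minutes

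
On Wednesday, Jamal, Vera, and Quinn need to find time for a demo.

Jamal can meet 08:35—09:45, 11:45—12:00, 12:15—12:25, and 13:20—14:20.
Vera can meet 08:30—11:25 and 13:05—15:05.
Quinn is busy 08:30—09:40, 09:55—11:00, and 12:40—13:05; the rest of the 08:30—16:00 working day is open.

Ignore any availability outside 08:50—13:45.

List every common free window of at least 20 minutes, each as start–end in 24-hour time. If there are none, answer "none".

13:20–13:45

Quinn free within 08:30–16:00: 09:40–09:55, 11:00–12:40, 13:05–16:00.
Jamal ∩ Vera: 08:35–09:45, 13:20–14:20.
Jamal ∩ Vera ∩ Quinn: 09:40–09:45, 13:20–14:20.
Restricted to 08:50–13:45: 09:40–09:45, 13:20–13:45.
Windows ≥ 20 min: 13:20–13:45.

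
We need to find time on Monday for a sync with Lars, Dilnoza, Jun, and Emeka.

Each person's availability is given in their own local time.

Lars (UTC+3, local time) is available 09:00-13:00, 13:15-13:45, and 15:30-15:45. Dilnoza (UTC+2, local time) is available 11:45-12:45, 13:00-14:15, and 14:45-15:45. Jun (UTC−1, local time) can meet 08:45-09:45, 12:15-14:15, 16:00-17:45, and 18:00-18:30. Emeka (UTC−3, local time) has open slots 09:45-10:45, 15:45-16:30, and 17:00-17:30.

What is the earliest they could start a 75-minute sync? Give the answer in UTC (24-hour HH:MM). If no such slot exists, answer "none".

none

Lars → UTC: 06:00–10:00, 10:15–10:45, 12:30–12:45.
Dilnoza → UTC: 09:45–10:45, 11:00–12:15, 12:45–13:45.
Jun → UTC: 09:45–10:45, 13:15–15:15, 17:00–18:45, 19:00–19:30.
Emeka → UTC: 12:45–13:45, 18:45–19:30, 20:00–20:30.
Lars ∩ Dilnoza: 09:45–10:00, 10:15–10:45.
Lars ∩ Dilnoza ∩ Jun: 09:45–10:00, 10:15–10:45.
Lars ∩ Dilnoza ∩ Jun ∩ Emeka: (none).
Windows ≥ 75 min: (none).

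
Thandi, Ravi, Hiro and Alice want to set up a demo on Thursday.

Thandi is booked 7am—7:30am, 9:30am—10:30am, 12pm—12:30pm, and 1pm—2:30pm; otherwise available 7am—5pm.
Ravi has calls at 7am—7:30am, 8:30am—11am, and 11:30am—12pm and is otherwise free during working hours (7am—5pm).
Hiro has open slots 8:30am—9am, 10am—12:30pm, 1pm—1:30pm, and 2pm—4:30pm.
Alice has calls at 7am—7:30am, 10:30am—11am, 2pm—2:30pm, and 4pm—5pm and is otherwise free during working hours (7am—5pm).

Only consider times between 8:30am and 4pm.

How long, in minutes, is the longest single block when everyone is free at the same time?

Thandi free within 07:00–17:00: 07:30–09:30, 10:30–12:00, 12:30–13:00, 14:30–17:00.
Ravi free within 07:00–17:00: 07:30–08:30, 11:00–11:30, 12:00–17:00.
Alice free within 07:00–17:00: 07:30–10:30, 11:00–14:00, 14:30–16:00.
Thandi ∩ Ravi: 07:30–08:30, 11:00–11:30, 12:30–13:00, 14:30–17:00.
Thandi ∩ Ravi ∩ Hiro: 11:00–11:30, 14:30–16:30.
Thandi ∩ Ravi ∩ Hiro ∩ Alice: 11:00–11:30, 14:30–16:00.
Restricted to 08:30–16:00: 11:00–11:30, 14:30–16:00.
Common window lengths: 30, 90 min; longest is 90.

90 minutes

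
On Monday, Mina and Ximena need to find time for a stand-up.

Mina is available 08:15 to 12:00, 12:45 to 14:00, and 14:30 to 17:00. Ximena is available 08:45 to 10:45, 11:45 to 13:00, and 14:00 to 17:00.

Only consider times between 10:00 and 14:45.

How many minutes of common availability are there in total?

90 minutes

Mina ∩ Ximena: 08:45–10:45, 11:45–12:00, 12:45–13:00, 14:30–17:00.
Restricted to 10:00–14:45: 10:00–10:45, 11:45–12:00, 12:45–13:00, 14:30–14:45.
Total common minutes: 45 + 15 + 15 + 15 = 90.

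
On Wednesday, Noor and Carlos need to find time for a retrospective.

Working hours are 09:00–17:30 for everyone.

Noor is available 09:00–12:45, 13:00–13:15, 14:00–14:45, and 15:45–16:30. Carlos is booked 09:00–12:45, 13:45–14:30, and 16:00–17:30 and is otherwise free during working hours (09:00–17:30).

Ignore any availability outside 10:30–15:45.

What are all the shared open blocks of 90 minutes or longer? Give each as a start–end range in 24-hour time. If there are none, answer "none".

Carlos free within 09:00–17:30: 12:45–13:45, 14:30–16:00.
Noor ∩ Carlos: 13:00–13:15, 14:30–14:45, 15:45–16:00.
Restricted to 10:30–15:45: 13:00–13:15, 14:30–14:45.
Windows ≥ 90 min: (none).

none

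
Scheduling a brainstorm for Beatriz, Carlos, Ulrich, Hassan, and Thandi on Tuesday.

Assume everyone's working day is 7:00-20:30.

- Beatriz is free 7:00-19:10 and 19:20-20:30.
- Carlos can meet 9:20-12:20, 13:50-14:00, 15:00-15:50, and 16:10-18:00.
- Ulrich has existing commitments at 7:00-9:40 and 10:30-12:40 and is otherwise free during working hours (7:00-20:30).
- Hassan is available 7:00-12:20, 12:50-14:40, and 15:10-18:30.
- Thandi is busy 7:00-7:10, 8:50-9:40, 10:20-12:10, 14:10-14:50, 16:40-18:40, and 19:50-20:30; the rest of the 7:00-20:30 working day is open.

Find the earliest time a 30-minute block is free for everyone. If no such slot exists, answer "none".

09:40

Ulrich free within 07:00–20:30: 09:40–10:30, 12:40–20:30.
Thandi free within 07:00–20:30: 07:10–08:50, 09:40–10:20, 12:10–14:10, 14:50–16:40, 18:40–19:50.
Beatriz ∩ Carlos: 09:20–12:20, 13:50–14:00, 15:00–15:50, 16:10–18:00.
Beatriz ∩ Carlos ∩ Ulrich: 09:40–10:30, 13:50–14:00, 15:00–15:50, 16:10–18:00.
Beatriz ∩ Carlos ∩ Ulrich ∩ Hassan: 09:40–10:30, 13:50–14:00, 15:10–15:50, 16:10–18:00.
Beatriz ∩ Carlos ∩ Ulrich ∩ Hassan ∩ Thandi: 09:40–10:20, 13:50–14:00, 15:10–15:50, 16:10–16:40.
Windows ≥ 30 min: 09:40–10:20, 15:10–15:50, 16:10–16:40.
Earliest such window starts at 09:40.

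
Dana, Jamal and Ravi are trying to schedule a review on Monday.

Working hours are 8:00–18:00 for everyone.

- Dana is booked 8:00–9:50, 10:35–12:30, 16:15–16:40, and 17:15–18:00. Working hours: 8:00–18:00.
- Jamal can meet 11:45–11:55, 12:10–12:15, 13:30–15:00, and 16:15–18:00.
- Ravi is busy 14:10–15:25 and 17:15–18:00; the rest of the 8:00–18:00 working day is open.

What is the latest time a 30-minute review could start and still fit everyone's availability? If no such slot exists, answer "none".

16:45

Dana free within 08:00–18:00: 09:50–10:35, 12:30–16:15, 16:40–17:15.
Ravi free within 08:00–18:00: 08:00–14:10, 15:25–17:15.
Dana ∩ Jamal: 13:30–15:00, 16:40–17:15.
Dana ∩ Jamal ∩ Ravi: 13:30–14:10, 16:40–17:15.
Windows ≥ 30 min: 13:30–14:10, 16:40–17:15.
Latest start in the last window 16:40–17:15 is 17:15 − 30 min = 16:45.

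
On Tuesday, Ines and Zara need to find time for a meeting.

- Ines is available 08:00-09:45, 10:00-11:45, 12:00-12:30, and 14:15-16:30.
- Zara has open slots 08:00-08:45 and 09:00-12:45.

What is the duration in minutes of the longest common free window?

105 minutes

Ines ∩ Zara: 08:00–08:45, 09:00–09:45, 10:00–11:45, 12:00–12:30.
Common window lengths: 45, 45, 105, 30 min; longest is 105.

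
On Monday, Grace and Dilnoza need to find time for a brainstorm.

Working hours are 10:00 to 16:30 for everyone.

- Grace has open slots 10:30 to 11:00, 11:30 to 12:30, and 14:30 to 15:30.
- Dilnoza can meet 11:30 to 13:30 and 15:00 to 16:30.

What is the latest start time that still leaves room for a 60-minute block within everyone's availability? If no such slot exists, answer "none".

Grace ∩ Dilnoza: 11:30–12:30, 15:00–15:30.
Windows ≥ 60 min: 11:30–12:30.
Latest start in the last window 11:30–12:30 is 12:30 − 60 min = 11:30.

11:30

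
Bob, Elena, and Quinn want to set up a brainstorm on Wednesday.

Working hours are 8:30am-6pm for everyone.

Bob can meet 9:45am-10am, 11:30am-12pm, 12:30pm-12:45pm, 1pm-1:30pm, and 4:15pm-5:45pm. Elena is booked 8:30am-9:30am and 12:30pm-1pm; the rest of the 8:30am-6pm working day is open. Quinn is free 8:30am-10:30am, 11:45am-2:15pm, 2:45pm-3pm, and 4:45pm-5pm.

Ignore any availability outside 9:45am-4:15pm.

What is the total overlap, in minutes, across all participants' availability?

60 minutes

Elena free within 08:30–18:00: 09:30–12:30, 13:00–18:00.
Bob ∩ Elena: 09:45–10:00, 11:30–12:00, 13:00–13:30, 16:15–17:45.
Bob ∩ Elena ∩ Quinn: 09:45–10:00, 11:45–12:00, 13:00–13:30, 16:45–17:00.
Restricted to 09:45–16:15: 09:45–10:00, 11:45–12:00, 13:00–13:30.
Total common minutes: 15 + 15 + 30 = 60.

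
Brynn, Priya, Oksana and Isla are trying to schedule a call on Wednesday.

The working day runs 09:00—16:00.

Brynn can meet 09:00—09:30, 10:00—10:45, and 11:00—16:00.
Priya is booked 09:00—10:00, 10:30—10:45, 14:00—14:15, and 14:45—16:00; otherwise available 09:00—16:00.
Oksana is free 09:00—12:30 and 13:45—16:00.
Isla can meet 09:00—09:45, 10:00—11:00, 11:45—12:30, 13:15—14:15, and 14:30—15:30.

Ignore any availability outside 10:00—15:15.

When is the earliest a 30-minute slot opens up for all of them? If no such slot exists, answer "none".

10:00

Priya free within 09:00–16:00: 10:00–10:30, 10:45–14:00, 14:15–14:45.
Brynn ∩ Priya: 10:00–10:30, 11:00–14:00, 14:15–14:45.
Brynn ∩ Priya ∩ Oksana: 10:00–10:30, 11:00–12:30, 13:45–14:00, 14:15–14:45.
Brynn ∩ Priya ∩ Oksana ∩ Isla: 10:00–10:30, 11:45–12:30, 13:45–14:00, 14:30–14:45.
Restricted to 10:00–15:15: 10:00–10:30, 11:45–12:30, 13:45–14:00, 14:30–14:45.
Windows ≥ 30 min: 10:00–10:30, 11:45–12:30.
Earliest such window starts at 10:00.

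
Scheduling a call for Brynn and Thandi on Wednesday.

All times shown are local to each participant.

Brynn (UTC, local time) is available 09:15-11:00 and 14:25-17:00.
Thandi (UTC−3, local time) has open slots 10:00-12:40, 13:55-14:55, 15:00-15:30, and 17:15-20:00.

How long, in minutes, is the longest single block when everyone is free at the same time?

Brynn → UTC: 09:15–11:00, 14:25–17:00.
Thandi → UTC: 13:00–15:40, 16:55–17:55, 18:00–18:30, 20:15–23:00.
Brynn ∩ Thandi: 14:25–15:40, 16:55–17:00.
Common window lengths: 75, 5 min; longest is 75.

75 minutes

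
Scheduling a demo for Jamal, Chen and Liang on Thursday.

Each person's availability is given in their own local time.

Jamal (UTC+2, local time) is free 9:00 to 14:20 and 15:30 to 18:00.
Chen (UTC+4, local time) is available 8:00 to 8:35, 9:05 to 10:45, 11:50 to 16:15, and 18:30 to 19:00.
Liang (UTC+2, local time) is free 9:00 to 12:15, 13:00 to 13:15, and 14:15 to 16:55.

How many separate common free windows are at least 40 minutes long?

1

Jamal → UTC: 07:00–12:20, 13:30–16:00.
Chen → UTC: 04:00–04:35, 05:05–06:45, 07:50–12:15, 14:30–15:00.
Liang → UTC: 07:00–10:15, 11:00–11:15, 12:15–14:55.
Jamal ∩ Chen: 07:50–12:15, 14:30–15:00.
Jamal ∩ Chen ∩ Liang: 07:50–10:15, 11:00–11:15, 14:30–14:55.
Windows ≥ 40 min: 07:50–10:15.
That's 1 window.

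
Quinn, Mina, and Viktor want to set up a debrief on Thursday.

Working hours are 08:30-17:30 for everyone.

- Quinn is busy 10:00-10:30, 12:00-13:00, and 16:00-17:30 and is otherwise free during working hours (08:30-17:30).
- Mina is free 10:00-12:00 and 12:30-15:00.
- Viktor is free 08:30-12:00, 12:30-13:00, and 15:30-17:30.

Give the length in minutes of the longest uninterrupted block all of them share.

90 minutes

Quinn free within 08:30–17:30: 08:30–10:00, 10:30–12:00, 13:00–16:00.
Quinn ∩ Mina: 10:30–12:00, 13:00–15:00.
Quinn ∩ Mina ∩ Viktor: 10:30–12:00.
Single common window of 90 minutes.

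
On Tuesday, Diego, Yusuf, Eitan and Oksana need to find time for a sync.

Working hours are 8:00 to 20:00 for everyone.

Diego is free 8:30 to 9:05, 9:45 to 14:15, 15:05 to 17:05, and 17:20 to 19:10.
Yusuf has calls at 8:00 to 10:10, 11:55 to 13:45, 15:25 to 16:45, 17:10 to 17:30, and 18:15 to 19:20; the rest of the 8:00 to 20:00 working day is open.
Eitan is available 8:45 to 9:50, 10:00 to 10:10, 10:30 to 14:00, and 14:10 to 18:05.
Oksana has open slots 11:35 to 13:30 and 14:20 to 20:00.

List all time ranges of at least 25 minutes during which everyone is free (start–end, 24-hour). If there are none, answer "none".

17:30–18:05

Yusuf free within 08:00–20:00: 10:10–11:55, 13:45–15:25, 16:45–17:10, 17:30–18:15, 19:20–20:00.
Diego ∩ Yusuf: 10:10–11:55, 13:45–14:15, 15:05–15:25, 16:45–17:05, 17:30–18:15.
Diego ∩ Yusuf ∩ Eitan: 10:30–11:55, 13:45–14:00, 14:10–14:15, 15:05–15:25, 16:45–17:05, 17:30–18:05.
Diego ∩ Yusuf ∩ Eitan ∩ Oksana: 11:35–11:55, 15:05–15:25, 16:45–17:05, 17:30–18:05.
Windows ≥ 25 min: 17:30–18:05.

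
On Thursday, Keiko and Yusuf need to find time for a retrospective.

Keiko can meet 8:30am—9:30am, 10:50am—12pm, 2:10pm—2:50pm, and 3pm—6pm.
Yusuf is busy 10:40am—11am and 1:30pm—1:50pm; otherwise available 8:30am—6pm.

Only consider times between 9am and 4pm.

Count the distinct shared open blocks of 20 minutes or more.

4

Yusuf free within 08:30–18:00: 08:30–10:40, 11:00–13:30, 13:50–18:00.
Keiko ∩ Yusuf: 08:30–09:30, 11:00–12:00, 14:10–14:50, 15:00–18:00.
Restricted to 09:00–16:00: 09:00–09:30, 11:00–12:00, 14:10–14:50, 15:00–16:00.
Windows ≥ 20 min: 09:00–09:30, 11:00–12:00, 14:10–14:50, 15:00–16:00.
That's 4 windows.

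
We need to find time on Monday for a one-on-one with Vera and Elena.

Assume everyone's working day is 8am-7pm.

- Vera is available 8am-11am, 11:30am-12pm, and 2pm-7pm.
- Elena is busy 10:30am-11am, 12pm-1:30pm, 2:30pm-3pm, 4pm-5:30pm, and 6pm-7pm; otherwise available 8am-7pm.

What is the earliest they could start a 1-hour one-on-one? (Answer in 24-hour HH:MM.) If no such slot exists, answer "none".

Elena free within 08:00–19:00: 08:00–10:30, 11:00–12:00, 13:30–14:30, 15:00–16:00, 17:30–18:00.
Vera ∩ Elena: 08:00–10:30, 11:30–12:00, 14:00–14:30, 15:00–16:00, 17:30–18:00.
Windows ≥ 60 min: 08:00–10:30, 15:00–16:00.
Earliest such window starts at 08:00.

08:00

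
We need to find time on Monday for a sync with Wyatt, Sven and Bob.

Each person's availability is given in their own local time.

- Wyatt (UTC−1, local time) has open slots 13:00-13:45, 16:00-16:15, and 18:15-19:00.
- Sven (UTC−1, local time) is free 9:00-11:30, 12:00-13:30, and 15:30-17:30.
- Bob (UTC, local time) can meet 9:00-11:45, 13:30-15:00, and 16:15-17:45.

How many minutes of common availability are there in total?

Wyatt → UTC: 14:00–14:45, 17:00–17:15, 19:15–20:00.
Sven → UTC: 10:00–12:30, 13:00–14:30, 16:30–18:30.
Bob → UTC: 09:00–11:45, 13:30–15:00, 16:15–17:45.
Wyatt ∩ Sven: 14:00–14:30, 17:00–17:15.
Wyatt ∩ Sven ∩ Bob: 14:00–14:30, 17:00–17:15.
Total common minutes: 30 + 15 = 45.

45 minutes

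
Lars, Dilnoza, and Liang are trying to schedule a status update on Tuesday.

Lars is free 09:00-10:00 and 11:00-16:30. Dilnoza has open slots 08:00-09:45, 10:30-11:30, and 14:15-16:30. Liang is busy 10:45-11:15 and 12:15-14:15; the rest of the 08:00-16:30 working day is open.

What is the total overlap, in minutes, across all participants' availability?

195 minutes

Liang free within 08:00–16:30: 08:00–10:45, 11:15–12:15, 14:15–16:30.
Lars ∩ Dilnoza: 09:00–09:45, 11:00–11:30, 14:15–16:30.
Lars ∩ Dilnoza ∩ Liang: 09:00–09:45, 11:15–11:30, 14:15–16:30.
Total common minutes: 45 + 15 + 135 = 195.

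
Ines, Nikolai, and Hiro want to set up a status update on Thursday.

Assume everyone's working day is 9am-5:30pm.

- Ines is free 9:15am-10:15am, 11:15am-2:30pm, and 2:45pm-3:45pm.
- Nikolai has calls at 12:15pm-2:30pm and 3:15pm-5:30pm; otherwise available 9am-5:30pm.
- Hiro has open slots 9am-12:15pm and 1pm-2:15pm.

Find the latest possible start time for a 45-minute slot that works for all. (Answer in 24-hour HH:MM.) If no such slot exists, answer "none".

Nikolai free within 09:00–17:30: 09:00–12:15, 14:30–15:15.
Ines ∩ Nikolai: 09:15–10:15, 11:15–12:15, 14:45–15:15.
Ines ∩ Nikolai ∩ Hiro: 09:15–10:15, 11:15–12:15.
Windows ≥ 45 min: 09:15–10:15, 11:15–12:15.
Latest start in the last window 11:15–12:15 is 12:15 − 45 min = 11:30.

11:30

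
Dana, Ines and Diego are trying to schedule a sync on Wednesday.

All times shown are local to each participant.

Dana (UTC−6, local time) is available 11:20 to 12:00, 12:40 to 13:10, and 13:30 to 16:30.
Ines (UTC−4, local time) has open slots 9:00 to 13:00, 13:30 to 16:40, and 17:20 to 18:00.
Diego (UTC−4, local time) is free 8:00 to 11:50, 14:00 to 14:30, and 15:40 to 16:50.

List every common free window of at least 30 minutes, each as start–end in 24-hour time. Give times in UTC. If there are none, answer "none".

19:40–20:40

Dana → UTC: 17:20–18:00, 18:40–19:10, 19:30–22:30.
Ines → UTC: 13:00–17:00, 17:30–20:40, 21:20–22:00.
Diego → UTC: 12:00–15:50, 18:00–18:30, 19:40–20:50.
Dana ∩ Ines: 17:30–18:00, 18:40–19:10, 19:30–20:40, 21:20–22:00.
Dana ∩ Ines ∩ Diego: 19:40–20:40.
Windows ≥ 30 min: 19:40–20:40.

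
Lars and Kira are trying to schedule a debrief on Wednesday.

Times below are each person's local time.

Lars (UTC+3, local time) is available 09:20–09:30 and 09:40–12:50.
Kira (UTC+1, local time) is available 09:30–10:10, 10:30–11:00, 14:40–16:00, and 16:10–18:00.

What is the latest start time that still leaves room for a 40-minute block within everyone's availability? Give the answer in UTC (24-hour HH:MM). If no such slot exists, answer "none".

08:30

Lars → UTC: 06:20–06:30, 06:40–09:50.
Kira → UTC: 08:30–09:10, 09:30–10:00, 13:40–15:00, 15:10–17:00.
Lars ∩ Kira: 08:30–09:10, 09:30–09:50.
Windows ≥ 40 min: 08:30–09:10.
Latest start in the last window 08:30–09:10 is 09:10 − 40 min = 08:30.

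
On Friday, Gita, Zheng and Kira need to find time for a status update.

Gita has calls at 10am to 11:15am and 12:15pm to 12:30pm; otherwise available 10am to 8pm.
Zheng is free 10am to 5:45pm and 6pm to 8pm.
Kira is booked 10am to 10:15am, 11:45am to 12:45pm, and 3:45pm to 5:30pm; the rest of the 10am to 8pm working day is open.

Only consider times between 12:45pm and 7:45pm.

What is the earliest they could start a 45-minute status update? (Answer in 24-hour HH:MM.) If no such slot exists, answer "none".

12:45

Gita free within 10:00–20:00: 11:15–12:15, 12:30–20:00.
Kira free within 10:00–20:00: 10:15–11:45, 12:45–15:45, 17:30–20:00.
Gita ∩ Zheng: 11:15–12:15, 12:30–17:45, 18:00–20:00.
Gita ∩ Zheng ∩ Kira: 11:15–11:45, 12:45–15:45, 17:30–17:45, 18:00–20:00.
Restricted to 12:45–19:45: 12:45–15:45, 17:30–17:45, 18:00–19:45.
Windows ≥ 45 min: 12:45–15:45, 18:00–19:45.
Earliest such window starts at 12:45.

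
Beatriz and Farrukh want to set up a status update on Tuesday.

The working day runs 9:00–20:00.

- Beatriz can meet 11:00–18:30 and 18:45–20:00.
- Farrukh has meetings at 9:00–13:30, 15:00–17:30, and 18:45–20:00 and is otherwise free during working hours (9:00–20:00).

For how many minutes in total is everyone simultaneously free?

Farrukh free within 09:00–20:00: 13:30–15:00, 17:30–18:45.
Beatriz ∩ Farrukh: 13:30–15:00, 17:30–18:30.
Total common minutes: 90 + 60 = 150.

150 minutes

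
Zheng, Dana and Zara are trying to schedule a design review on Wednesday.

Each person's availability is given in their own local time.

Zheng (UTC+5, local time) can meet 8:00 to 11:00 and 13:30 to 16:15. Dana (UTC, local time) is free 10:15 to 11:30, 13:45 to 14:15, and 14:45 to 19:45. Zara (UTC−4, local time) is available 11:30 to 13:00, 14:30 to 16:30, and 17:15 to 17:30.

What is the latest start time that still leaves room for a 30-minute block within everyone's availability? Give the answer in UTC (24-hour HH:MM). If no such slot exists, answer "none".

none

Zheng → UTC: 03:00–06:00, 08:30–11:15.
Dana → UTC: 10:15–11:30, 13:45–14:15, 14:45–19:45.
Zara → UTC: 15:30–17:00, 18:30–20:30, 21:15–21:30.
Zheng ∩ Dana: 10:15–11:15.
Zheng ∩ Dana ∩ Zara: (none).
Windows ≥ 30 min: (none).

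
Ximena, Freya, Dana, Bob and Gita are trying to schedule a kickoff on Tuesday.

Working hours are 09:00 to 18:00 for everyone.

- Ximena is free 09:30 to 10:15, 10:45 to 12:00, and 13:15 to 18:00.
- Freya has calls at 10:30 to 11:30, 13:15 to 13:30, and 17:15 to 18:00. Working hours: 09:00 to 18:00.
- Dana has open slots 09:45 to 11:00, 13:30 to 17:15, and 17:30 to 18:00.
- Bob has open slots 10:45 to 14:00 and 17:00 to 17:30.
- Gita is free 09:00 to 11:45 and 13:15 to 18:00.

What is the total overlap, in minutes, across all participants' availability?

45 minutes

Freya free within 09:00–18:00: 09:00–10:30, 11:30–13:15, 13:30–17:15.
Ximena ∩ Freya: 09:30–10:15, 11:30–12:00, 13:30–17:15.
Ximena ∩ Freya ∩ Dana: 09:45–10:15, 13:30–17:15.
Ximena ∩ Freya ∩ Dana ∩ Bob: 13:30–14:00, 17:00–17:15.
Ximena ∩ Freya ∩ Dana ∩ Bob ∩ Gita: 13:30–14:00, 17:00–17:15.
Total common minutes: 30 + 15 = 45.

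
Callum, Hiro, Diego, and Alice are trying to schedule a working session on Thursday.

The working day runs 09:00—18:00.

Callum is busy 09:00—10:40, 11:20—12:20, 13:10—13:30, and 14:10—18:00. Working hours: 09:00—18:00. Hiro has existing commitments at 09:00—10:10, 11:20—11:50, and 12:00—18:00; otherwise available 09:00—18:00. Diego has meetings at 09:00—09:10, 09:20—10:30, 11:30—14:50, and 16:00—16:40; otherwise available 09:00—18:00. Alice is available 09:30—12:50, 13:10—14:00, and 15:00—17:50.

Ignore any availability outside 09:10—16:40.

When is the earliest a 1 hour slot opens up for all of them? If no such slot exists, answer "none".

Callum free within 09:00–18:00: 10:40–11:20, 12:20–13:10, 13:30–14:10.
Hiro free within 09:00–18:00: 10:10–11:20, 11:50–12:00.
Diego free within 09:00–18:00: 09:10–09:20, 10:30–11:30, 14:50–16:00, 16:40–18:00.
Callum ∩ Hiro: 10:40–11:20.
Callum ∩ Hiro ∩ Diego: 10:40–11:20.
Callum ∩ Hiro ∩ Diego ∩ Alice: 10:40–11:20.
Restricted to 09:10–16:40: 10:40–11:20.
Windows ≥ 60 min: (none).

none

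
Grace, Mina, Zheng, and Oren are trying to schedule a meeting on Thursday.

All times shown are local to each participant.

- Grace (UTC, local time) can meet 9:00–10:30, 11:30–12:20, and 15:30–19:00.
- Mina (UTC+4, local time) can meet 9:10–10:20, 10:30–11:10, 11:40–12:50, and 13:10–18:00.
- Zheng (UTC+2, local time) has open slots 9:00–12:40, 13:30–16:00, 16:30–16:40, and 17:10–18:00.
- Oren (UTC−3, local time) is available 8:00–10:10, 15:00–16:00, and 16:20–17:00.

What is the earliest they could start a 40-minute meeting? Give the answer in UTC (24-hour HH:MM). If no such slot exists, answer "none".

11:30

Grace → UTC: 09:00–10:30, 11:30–12:20, 15:30–19:00.
Mina → UTC: 05:10–06:20, 06:30–07:10, 07:40–08:50, 09:10–14:00.
Zheng → UTC: 07:00–10:40, 11:30–14:00, 14:30–14:40, 15:10–16:00.
Oren → UTC: 11:00–13:10, 18:00–19:00, 19:20–20:00.
Grace ∩ Mina: 09:10–10:30, 11:30–12:20.
Grace ∩ Mina ∩ Zheng: 09:10–10:30, 11:30–12:20.
Grace ∩ Mina ∩ Zheng ∩ Oren: 11:30–12:20.
Windows ≥ 40 min: 11:30–12:20.
Earliest such window starts at 11:30.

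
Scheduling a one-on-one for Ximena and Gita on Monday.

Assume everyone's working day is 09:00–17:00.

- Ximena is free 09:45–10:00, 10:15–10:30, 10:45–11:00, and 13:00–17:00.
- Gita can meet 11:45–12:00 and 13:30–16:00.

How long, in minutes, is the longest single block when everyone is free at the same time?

Ximena ∩ Gita: 13:30–16:00.
Single common window of 150 minutes.

150 minutes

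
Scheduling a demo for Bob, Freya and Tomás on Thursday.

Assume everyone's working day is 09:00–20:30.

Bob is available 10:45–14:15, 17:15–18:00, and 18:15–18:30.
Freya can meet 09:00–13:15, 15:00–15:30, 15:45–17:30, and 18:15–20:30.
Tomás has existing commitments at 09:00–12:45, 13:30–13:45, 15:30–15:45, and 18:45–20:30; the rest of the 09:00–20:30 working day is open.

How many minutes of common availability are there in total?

Tomás free within 09:00–20:30: 12:45–13:30, 13:45–15:30, 15:45–18:45.
Bob ∩ Freya: 10:45–13:15, 17:15–17:30, 18:15–18:30.
Bob ∩ Freya ∩ Tomás: 12:45–13:15, 17:15–17:30, 18:15–18:30.
Total common minutes: 30 + 15 + 15 = 60.

60 minutes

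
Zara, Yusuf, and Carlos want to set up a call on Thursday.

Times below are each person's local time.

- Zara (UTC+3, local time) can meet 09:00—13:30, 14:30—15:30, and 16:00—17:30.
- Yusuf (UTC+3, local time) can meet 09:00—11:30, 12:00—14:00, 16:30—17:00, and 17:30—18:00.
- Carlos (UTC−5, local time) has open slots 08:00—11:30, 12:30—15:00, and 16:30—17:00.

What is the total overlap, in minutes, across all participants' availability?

30 minutes

Zara → UTC: 06:00–10:30, 11:30–12:30, 13:00–14:30.
Yusuf → UTC: 06:00–08:30, 09:00–11:00, 13:30–14:00, 14:30–15:00.
Carlos → UTC: 13:00–16:30, 17:30–20:00, 21:30–22:00.
Zara ∩ Yusuf: 06:00–08:30, 09:00–10:30, 13:30–14:00.
Zara ∩ Yusuf ∩ Carlos: 13:30–14:00.
Total common minutes: 30.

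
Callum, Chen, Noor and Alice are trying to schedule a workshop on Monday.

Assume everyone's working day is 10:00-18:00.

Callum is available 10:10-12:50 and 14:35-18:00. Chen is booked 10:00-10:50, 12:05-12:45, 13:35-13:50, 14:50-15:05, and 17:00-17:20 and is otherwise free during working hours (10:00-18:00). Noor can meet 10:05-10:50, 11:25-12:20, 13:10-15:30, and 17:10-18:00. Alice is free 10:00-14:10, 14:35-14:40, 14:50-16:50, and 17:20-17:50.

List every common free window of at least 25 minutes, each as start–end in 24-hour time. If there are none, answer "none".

11:25–12:05, 15:05–15:30, 17:20–17:50

Chen free within 10:00–18:00: 10:50–12:05, 12:45–13:35, 13:50–14:50, 15:05–17:00, 17:20–18:00.
Callum ∩ Chen: 10:50–12:05, 12:45–12:50, 14:35–14:50, 15:05–17:00, 17:20–18:00.
Callum ∩ Chen ∩ Noor: 11:25–12:05, 14:35–14:50, 15:05–15:30, 17:20–18:00.
Callum ∩ Chen ∩ Noor ∩ Alice: 11:25–12:05, 14:35–14:40, 15:05–15:30, 17:20–17:50.
Windows ≥ 25 min: 11:25–12:05, 15:05–15:30, 17:20–17:50.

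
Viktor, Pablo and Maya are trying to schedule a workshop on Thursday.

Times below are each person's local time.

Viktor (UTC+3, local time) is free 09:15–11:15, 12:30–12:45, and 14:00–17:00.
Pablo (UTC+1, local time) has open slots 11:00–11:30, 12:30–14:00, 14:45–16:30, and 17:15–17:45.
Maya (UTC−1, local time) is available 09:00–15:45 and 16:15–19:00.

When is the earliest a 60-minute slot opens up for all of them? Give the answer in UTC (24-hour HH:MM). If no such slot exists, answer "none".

11:30

Viktor → UTC: 06:15–08:15, 09:30–09:45, 11:00–14:00.
Pablo → UTC: 10:00–10:30, 11:30–13:00, 13:45–15:30, 16:15–16:45.
Maya → UTC: 10:00–16:45, 17:15–20:00.
Viktor ∩ Pablo: 11:30–13:00, 13:45–14:00.
Viktor ∩ Pablo ∩ Maya: 11:30–13:00, 13:45–14:00.
Windows ≥ 60 min: 11:30–13:00.
Earliest such window starts at 11:30.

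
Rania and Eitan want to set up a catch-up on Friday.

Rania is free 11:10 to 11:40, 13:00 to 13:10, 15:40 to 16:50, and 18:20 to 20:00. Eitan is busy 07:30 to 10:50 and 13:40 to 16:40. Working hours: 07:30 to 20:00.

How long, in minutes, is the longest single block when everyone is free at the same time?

Eitan free within 07:30–20:00: 10:50–13:40, 16:40–20:00.
Rania ∩ Eitan: 11:10–11:40, 13:00–13:10, 16:40–16:50, 18:20–20:00.
Common window lengths: 30, 10, 10, 100 min; longest is 100.

100 minutes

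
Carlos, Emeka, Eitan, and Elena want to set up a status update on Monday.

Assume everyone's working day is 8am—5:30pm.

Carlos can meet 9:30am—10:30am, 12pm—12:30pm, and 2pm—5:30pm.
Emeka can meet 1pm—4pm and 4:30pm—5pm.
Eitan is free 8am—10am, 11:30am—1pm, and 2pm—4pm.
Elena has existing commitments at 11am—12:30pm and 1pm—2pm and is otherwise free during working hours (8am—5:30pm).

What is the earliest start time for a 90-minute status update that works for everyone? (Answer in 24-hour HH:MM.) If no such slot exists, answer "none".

Elena free within 08:00–17:30: 08:00–11:00, 12:30–13:00, 14:00–17:30.
Carlos ∩ Emeka: 14:00–16:00, 16:30–17:00.
Carlos ∩ Emeka ∩ Eitan: 14:00–16:00.
Carlos ∩ Emeka ∩ Eitan ∩ Elena: 14:00–16:00.
Windows ≥ 90 min: 14:00–16:00.
Earliest such window starts at 14:00.

14:00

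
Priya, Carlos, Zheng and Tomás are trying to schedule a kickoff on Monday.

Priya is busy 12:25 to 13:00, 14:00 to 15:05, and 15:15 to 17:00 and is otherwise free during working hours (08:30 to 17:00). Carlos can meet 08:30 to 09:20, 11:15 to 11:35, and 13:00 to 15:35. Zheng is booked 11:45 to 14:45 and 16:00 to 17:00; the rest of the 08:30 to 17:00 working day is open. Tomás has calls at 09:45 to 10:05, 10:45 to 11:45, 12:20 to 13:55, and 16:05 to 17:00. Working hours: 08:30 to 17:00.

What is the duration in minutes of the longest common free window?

Priya free within 08:30–17:00: 08:30–12:25, 13:00–14:00, 15:05–15:15.
Zheng free within 08:30–17:00: 08:30–11:45, 14:45–16:00.
Tomás free within 08:30–17:00: 08:30–09:45, 10:05–10:45, 11:45–12:20, 13:55–16:05.
Priya ∩ Carlos: 08:30–09:20, 11:15–11:35, 13:00–14:00, 15:05–15:15.
Priya ∩ Carlos ∩ Zheng: 08:30–09:20, 11:15–11:35, 15:05–15:15.
Priya ∩ Carlos ∩ Zheng ∩ Tomás: 08:30–09:20, 15:05–15:15.
Common window lengths: 50, 10 min; longest is 50.

50 minutes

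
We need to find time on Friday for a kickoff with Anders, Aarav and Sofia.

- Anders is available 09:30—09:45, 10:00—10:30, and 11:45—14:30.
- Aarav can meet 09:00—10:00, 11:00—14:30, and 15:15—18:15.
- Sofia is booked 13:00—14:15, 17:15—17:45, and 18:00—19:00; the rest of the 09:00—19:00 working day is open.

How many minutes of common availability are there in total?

Sofia free within 09:00–19:00: 09:00–13:00, 14:15–17:15, 17:45–18:00.
Anders ∩ Aarav: 09:30–09:45, 11:45–14:30.
Anders ∩ Aarav ∩ Sofia: 09:30–09:45, 11:45–13:00, 14:15–14:30.
Total common minutes: 15 + 75 + 15 = 105.

105 minutes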